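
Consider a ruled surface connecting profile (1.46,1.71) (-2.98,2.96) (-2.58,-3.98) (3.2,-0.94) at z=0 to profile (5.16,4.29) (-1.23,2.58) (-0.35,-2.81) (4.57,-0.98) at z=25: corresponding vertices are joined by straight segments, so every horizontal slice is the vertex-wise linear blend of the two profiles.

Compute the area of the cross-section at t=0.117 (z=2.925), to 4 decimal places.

Cross-section at t=0.117: each vertex is (1-t)·p0[i] + t·p1[i].
  v1: (1-0.117)·(1.46,1.71) + 0.117·(5.16,4.29) = (1.8929,2.0119)
  v2: (1-0.117)·(-2.98,2.96) + 0.117·(-1.23,2.58) = (-2.7752,2.9155)
  v3: (1-0.117)·(-2.58,-3.98) + 0.117·(-0.35,-2.81) = (-2.3191,-3.8431)
  v4: (1-0.117)·(3.2,-0.94) + 0.117·(4.57,-0.98) = (3.3603,-0.9447)
Shoelace sum Σ(x_i·y_{i+1} − x_{i+1}·y_i):
  i=1: 1.8929·2.9155 − -2.7752·2.0119 = +11.1022 (running +11.1022)
  i=2: -2.7752·-3.8431 − -2.3191·2.9155 = +17.4270 (running +28.5292)
  i=3: -2.3191·-0.9447 − 3.3603·-3.8431 = +15.1048 (running +43.6340)
  i=4: 3.3603·2.0119 − 1.8929·-0.9447 = +8.5486 (running +52.1826)
Area = |Σ|/2 = |52.1826|/2 = 26.0913

Area at t=0.117: 26.0913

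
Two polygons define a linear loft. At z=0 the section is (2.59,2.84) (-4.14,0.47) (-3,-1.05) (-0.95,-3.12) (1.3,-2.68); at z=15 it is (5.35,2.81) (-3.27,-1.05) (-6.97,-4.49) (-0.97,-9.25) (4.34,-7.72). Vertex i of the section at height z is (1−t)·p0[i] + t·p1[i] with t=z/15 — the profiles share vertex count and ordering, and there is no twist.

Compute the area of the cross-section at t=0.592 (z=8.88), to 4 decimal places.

Cross-section at t=0.592: each vertex is (1-t)·p0[i] + t·p1[i].
  v1: (1-0.592)·(2.59,2.84) + 0.592·(5.35,2.81) = (4.2239,2.8222)
  v2: (1-0.592)·(-4.14,0.47) + 0.592·(-3.27,-1.05) = (-3.6250,-0.4298)
  v3: (1-0.592)·(-3,-1.05) + 0.592·(-6.97,-4.49) = (-5.3502,-3.0865)
  v4: (1-0.592)·(-0.95,-3.12) + 0.592·(-0.97,-9.25) = (-0.9618,-6.7490)
  v5: (1-0.592)·(1.3,-2.68) + 0.592·(4.34,-7.72) = (3.0997,-5.6637)
Shoelace sum Σ(x_i·y_{i+1} − x_{i+1}·y_i):
  i=1: 4.2239·-0.4298 − -3.6250·2.8222 = +8.4149 (running +8.4149)
  i=2: -3.6250·-3.0865 − -5.3502·-0.4298 = +8.8886 (running +17.3035)
  i=3: -5.3502·-6.7490 − -0.9618·-3.0865 = +33.1399 (running +50.4434)
  i=4: -0.9618·-5.6637 − 3.0997·-6.7490 = +26.3672 (running +76.8105)
  i=5: 3.0997·2.8222 − 4.2239·-5.6637 = +32.6710 (running +109.4815)
Area = |Σ|/2 = |109.4815|/2 = 54.7408

Area at t=0.592: 54.7408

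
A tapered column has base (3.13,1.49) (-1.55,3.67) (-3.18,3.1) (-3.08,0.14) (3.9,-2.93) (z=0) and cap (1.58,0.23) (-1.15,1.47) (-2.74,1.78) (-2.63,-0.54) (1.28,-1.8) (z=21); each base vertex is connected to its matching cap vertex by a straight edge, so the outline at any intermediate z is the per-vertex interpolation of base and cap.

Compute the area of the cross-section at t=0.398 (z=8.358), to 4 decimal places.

Cross-section at t=0.398: each vertex is (1-t)·p0[i] + t·p1[i].
  v1: (1-0.398)·(3.13,1.49) + 0.398·(1.58,0.23) = (2.5131,0.9885)
  v2: (1-0.398)·(-1.55,3.67) + 0.398·(-1.15,1.47) = (-1.3908,2.7944)
  v3: (1-0.398)·(-3.18,3.1) + 0.398·(-2.74,1.78) = (-3.0049,2.5746)
  v4: (1-0.398)·(-3.08,0.14) + 0.398·(-2.63,-0.54) = (-2.9009,-0.1306)
  v5: (1-0.398)·(3.9,-2.93) + 0.398·(1.28,-1.8) = (2.8572,-2.4803)
Shoelace sum Σ(x_i·y_{i+1} − x_{i+1}·y_i):
  i=1: 2.5131·2.7944 − -1.3908·0.9885 = +8.3974 (running +8.3974)
  i=2: -1.3908·2.5746 − -3.0049·2.7944 = +4.8160 (running +13.2135)
  i=3: -3.0049·-0.1306 − -2.9009·2.5746 = +7.8613 (running +21.0748)
  i=4: -2.9009·-2.4803 − 2.8572·-0.1306 = +7.5683 (running +28.6431)
  i=5: 2.8572·0.9885 − 2.5131·-2.4803 = +9.0576 (running +37.7006)
Area = |Σ|/2 = |37.7006|/2 = 18.8503

Area at t=0.398: 18.8503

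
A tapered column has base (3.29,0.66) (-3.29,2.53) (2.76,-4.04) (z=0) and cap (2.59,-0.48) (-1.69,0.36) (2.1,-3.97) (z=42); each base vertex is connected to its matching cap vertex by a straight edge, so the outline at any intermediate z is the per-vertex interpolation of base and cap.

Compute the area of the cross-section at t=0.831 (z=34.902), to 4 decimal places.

Cross-section at t=0.831: each vertex is (1-t)·p0[i] + t·p1[i].
  v1: (1-0.831)·(3.29,0.66) + 0.831·(2.59,-0.48) = (2.7083,-0.2873)
  v2: (1-0.831)·(-3.29,2.53) + 0.831·(-1.69,0.36) = (-1.9604,0.7267)
  v3: (1-0.831)·(2.76,-4.04) + 0.831·(2.1,-3.97) = (2.2115,-3.9818)
Shoelace sum Σ(x_i·y_{i+1} − x_{i+1}·y_i):
  i=1: 2.7083·0.7267 − -1.9604·-0.2873 = +1.4049 (running +1.4049)
  i=2: -1.9604·-3.9818 − 2.2115·0.7267 = +6.1988 (running +7.6037)
  i=3: 2.2115·-0.2873 − 2.7083·-3.9818 = +10.1485 (running +17.7522)
Area = |Σ|/2 = |17.7522|/2 = 8.8761

Area at t=0.831: 8.8761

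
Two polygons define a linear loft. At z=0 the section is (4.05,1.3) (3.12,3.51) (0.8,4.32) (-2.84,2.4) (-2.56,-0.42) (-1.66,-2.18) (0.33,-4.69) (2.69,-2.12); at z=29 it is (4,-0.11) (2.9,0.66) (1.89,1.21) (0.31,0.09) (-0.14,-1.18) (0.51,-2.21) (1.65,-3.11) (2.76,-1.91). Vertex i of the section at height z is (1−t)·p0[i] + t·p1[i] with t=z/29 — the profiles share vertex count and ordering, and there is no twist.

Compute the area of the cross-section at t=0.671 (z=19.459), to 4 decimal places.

Cross-section at t=0.671: each vertex is (1-t)·p0[i] + t·p1[i].
  v1: (1-0.671)·(4.05,1.3) + 0.671·(4,-0.11) = (4.0164,0.3539)
  v2: (1-0.671)·(3.12,3.51) + 0.671·(2.9,0.66) = (2.9724,1.5976)
  v3: (1-0.671)·(0.8,4.32) + 0.671·(1.89,1.21) = (1.5314,2.2332)
  v4: (1-0.671)·(-2.84,2.4) + 0.671·(0.31,0.09) = (-0.7263,0.8500)
  v5: (1-0.671)·(-2.56,-0.42) + 0.671·(-0.14,-1.18) = (-0.9362,-0.9300)
  v6: (1-0.671)·(-1.66,-2.18) + 0.671·(0.51,-2.21) = (-0.2039,-2.2001)
  v7: (1-0.671)·(0.33,-4.69) + 0.671·(1.65,-3.11) = (1.2157,-3.6298)
  v8: (1-0.671)·(2.69,-2.12) + 0.671·(2.76,-1.91) = (2.7370,-1.9791)
Shoelace sum Σ(x_i·y_{i+1} − x_{i+1}·y_i):
  i=1: 4.0164·1.5976 − 2.9724·0.3539 = +5.3650 (running +5.3650)
  i=2: 2.9724·2.2332 − 1.5314·1.5976 = +4.1913 (running +9.5562)
  i=3: 1.5314·0.8500 − -0.7263·2.2332 = +2.9237 (running +12.4800)
  i=4: -0.7263·-0.9300 − -0.9362·0.8500 = +1.4712 (running +13.9512)
  i=5: -0.9362·-2.2001 − -0.2039·-0.9300 = +1.8701 (running +15.8213)
  i=6: -0.2039·-3.6298 − 1.2157·-2.2001 = +3.4150 (running +19.2363)
  i=7: 1.2157·-1.9791 − 2.7370·-3.6298 = +7.5287 (running +26.7649)
  i=8: 2.7370·0.3539 − 4.0164·-1.9791 = +8.9175 (running +35.6824)
Area = |Σ|/2 = |35.6824|/2 = 17.8412

Area at t=0.671: 17.8412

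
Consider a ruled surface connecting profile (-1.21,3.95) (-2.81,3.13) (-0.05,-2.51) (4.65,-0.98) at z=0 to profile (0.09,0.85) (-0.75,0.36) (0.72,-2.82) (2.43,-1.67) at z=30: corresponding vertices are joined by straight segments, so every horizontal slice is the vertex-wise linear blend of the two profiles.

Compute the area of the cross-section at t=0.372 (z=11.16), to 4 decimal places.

Cross-section at t=0.372: each vertex is (1-t)·p0[i] + t·p1[i].
  v1: (1-0.372)·(-1.21,3.95) + 0.372·(0.09,0.85) = (-0.7264,2.7968)
  v2: (1-0.372)·(-2.81,3.13) + 0.372·(-0.75,0.36) = (-2.0437,2.0996)
  v3: (1-0.372)·(-0.05,-2.51) + 0.372·(0.72,-2.82) = (0.2364,-2.6253)
  v4: (1-0.372)·(4.65,-0.98) + 0.372·(2.43,-1.67) = (3.8242,-1.2367)
Shoelace sum Σ(x_i·y_{i+1} − x_{i+1}·y_i):
  i=1: -0.7264·2.0996 − -2.0437·2.7968 = +4.1906 (running +4.1906)
  i=2: -2.0437·-2.6253 − 0.2364·2.0996 = +4.8689 (running +9.0595)
  i=3: 0.2364·-1.2367 − 3.8242·-2.6253 = +9.7472 (running +18.8068)
  i=4: 3.8242·2.7968 − -0.7264·-1.2367 = +9.7971 (running +28.6039)
Area = |Σ|/2 = |28.6039|/2 = 14.3019

Area at t=0.372: 14.3019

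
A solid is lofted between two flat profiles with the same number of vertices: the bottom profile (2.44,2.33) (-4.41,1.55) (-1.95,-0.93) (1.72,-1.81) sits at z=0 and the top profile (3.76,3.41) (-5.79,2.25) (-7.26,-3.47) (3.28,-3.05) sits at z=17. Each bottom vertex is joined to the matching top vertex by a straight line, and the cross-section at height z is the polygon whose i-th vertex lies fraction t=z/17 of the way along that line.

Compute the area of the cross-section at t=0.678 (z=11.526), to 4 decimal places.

Area at t=0.678: 43.9802

Cross-section at t=0.678: each vertex is (1-t)·p0[i] + t·p1[i].
  v1: (1-0.678)·(2.44,2.33) + 0.678·(3.76,3.41) = (3.3350,3.0622)
  v2: (1-0.678)·(-4.41,1.55) + 0.678·(-5.79,2.25) = (-5.3456,2.0246)
  v3: (1-0.678)·(-1.95,-0.93) + 0.678·(-7.26,-3.47) = (-5.5502,-2.6521)
  v4: (1-0.678)·(1.72,-1.81) + 0.678·(3.28,-3.05) = (2.7777,-2.6507)
Shoelace sum Σ(x_i·y_{i+1} − x_{i+1}·y_i):
  i=1: 3.3350·2.0246 − -5.3456·3.0622 = +23.1216 (running +23.1216)
  i=2: -5.3456·-2.6521 − -5.5502·2.0246 = +25.4142 (running +48.5358)
  i=3: -5.5502·-2.6507 − 2.7777·-2.6521 = +22.0787 (running +70.6145)
  i=4: 2.7777·3.0622 − 3.3350·-2.6507 = +17.3460 (running +87.9604)
Area = |Σ|/2 = |87.9604|/2 = 43.9802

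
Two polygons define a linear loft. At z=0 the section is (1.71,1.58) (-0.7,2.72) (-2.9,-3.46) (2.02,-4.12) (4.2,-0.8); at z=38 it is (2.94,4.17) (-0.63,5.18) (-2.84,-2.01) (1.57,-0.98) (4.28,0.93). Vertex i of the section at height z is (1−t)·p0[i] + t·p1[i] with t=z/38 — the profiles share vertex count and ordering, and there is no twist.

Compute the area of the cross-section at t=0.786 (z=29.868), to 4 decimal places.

Cross-section at t=0.786: each vertex is (1-t)·p0[i] + t·p1[i].
  v1: (1-0.786)·(1.71,1.58) + 0.786·(2.94,4.17) = (2.6768,3.6157)
  v2: (1-0.786)·(-0.7,2.72) + 0.786·(-0.63,5.18) = (-0.6450,4.6536)
  v3: (1-0.786)·(-2.9,-3.46) + 0.786·(-2.84,-2.01) = (-2.8528,-2.3203)
  v4: (1-0.786)·(2.02,-4.12) + 0.786·(1.57,-0.98) = (1.6663,-1.6520)
  v5: (1-0.786)·(4.2,-0.8) + 0.786·(4.28,0.93) = (4.2629,0.5598)
Shoelace sum Σ(x_i·y_{i+1} − x_{i+1}·y_i):
  i=1: 2.6768·4.6536 − -0.6450·3.6157 = +14.7886 (running +14.7886)
  i=2: -0.6450·-2.3203 − -2.8528·4.6536 = +14.7724 (running +29.5610)
  i=3: -2.8528·-1.6520 − 1.6663·-2.3203 = +8.5791 (running +38.1401)
  i=4: 1.6663·0.5598 − 4.2629·-1.6520 = +7.9749 (running +46.1150)
  i=5: 4.2629·3.6157 − 2.6768·0.5598 = +13.9151 (running +60.0301)
Area = |Σ|/2 = |60.0301|/2 = 30.0150

Area at t=0.786: 30.0150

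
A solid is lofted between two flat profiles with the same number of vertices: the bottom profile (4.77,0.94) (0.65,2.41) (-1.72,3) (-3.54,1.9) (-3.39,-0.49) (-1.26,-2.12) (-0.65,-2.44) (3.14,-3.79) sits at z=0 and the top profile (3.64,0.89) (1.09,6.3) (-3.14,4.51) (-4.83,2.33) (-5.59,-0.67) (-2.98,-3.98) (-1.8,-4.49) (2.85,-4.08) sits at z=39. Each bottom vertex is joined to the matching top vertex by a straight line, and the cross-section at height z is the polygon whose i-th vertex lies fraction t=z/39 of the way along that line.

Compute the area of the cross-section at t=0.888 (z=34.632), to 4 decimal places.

Cross-section at t=0.888: each vertex is (1-t)·p0[i] + t·p1[i].
  v1: (1-0.888)·(4.77,0.94) + 0.888·(3.64,0.89) = (3.7666,0.8956)
  v2: (1-0.888)·(0.65,2.41) + 0.888·(1.09,6.3) = (1.0407,5.8643)
  v3: (1-0.888)·(-1.72,3) + 0.888·(-3.14,4.51) = (-2.9810,4.3409)
  v4: (1-0.888)·(-3.54,1.9) + 0.888·(-4.83,2.33) = (-4.6855,2.2818)
  v5: (1-0.888)·(-3.39,-0.49) + 0.888·(-5.59,-0.67) = (-5.3436,-0.6498)
  v6: (1-0.888)·(-1.26,-2.12) + 0.888·(-2.98,-3.98) = (-2.7874,-3.7717)
  v7: (1-0.888)·(-0.65,-2.44) + 0.888·(-1.8,-4.49) = (-1.6712,-4.2604)
  v8: (1-0.888)·(3.14,-3.79) + 0.888·(2.85,-4.08) = (2.8825,-4.0475)
Shoelace sum Σ(x_i·y_{i+1} − x_{i+1}·y_i):
  i=1: 3.7666·5.8643 − 1.0407·0.8956 = +21.1562 (running +21.1562)
  i=2: 1.0407·4.3409 − -2.9810·5.8643 = +21.9989 (running +43.1552)
  i=3: -2.9810·2.2818 − -4.6855·4.3409 = +13.5372 (running +56.6924)
  i=4: -4.6855·-0.6498 − -5.3436·2.2818 = +15.2381 (running +71.9305)
  i=5: -5.3436·-3.7717 − -2.7874·-0.6498 = +18.3430 (running +90.2735)
  i=6: -2.7874·-4.2604 − -1.6712·-3.7717 = +5.5720 (running +95.8455)
  i=7: -1.6712·-4.0475 − 2.8825·-4.2604 = +19.0447 (running +114.8903)
  i=8: 2.8825·0.8956 − 3.7666·-4.0475 = +17.8268 (running +132.7170)
Area = |Σ|/2 = |132.7170|/2 = 66.3585

Area at t=0.888: 66.3585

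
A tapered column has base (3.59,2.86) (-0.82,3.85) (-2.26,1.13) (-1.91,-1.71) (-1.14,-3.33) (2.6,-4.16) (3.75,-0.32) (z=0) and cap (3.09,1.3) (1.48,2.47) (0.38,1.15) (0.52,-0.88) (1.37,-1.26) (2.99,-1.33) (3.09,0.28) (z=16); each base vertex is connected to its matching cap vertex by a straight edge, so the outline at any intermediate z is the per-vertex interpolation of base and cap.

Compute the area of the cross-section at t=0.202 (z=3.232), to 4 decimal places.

Cross-section at t=0.202: each vertex is (1-t)·p0[i] + t·p1[i].
  v1: (1-0.202)·(3.59,2.86) + 0.202·(3.09,1.3) = (3.4890,2.5449)
  v2: (1-0.202)·(-0.82,3.85) + 0.202·(1.48,2.47) = (-0.3554,3.5712)
  v3: (1-0.202)·(-2.26,1.13) + 0.202·(0.38,1.15) = (-1.7267,1.1340)
  v4: (1-0.202)·(-1.91,-1.71) + 0.202·(0.52,-0.88) = (-1.4191,-1.5423)
  v5: (1-0.202)·(-1.14,-3.33) + 0.202·(1.37,-1.26) = (-0.6330,-2.9119)
  v6: (1-0.202)·(2.6,-4.16) + 0.202·(2.99,-1.33) = (2.6788,-3.5883)
  v7: (1-0.202)·(3.75,-0.32) + 0.202·(3.09,0.28) = (3.6167,-0.1988)
Shoelace sum Σ(x_i·y_{i+1} − x_{i+1}·y_i):
  i=1: 3.4890·3.5712 − -0.3554·2.5449 = +13.3645 (running +13.3645)
  i=2: -0.3554·1.1340 − -1.7267·3.5712 = +5.7635 (running +19.1280)
  i=3: -1.7267·-1.5423 − -1.4191·1.1340 = +4.2726 (running +23.4006)
  i=4: -1.4191·-2.9119 − -0.6330·-1.5423 = +3.1561 (running +26.5566)
  i=5: -0.6330·-3.5883 − 2.6788·-2.9119 = +10.0716 (running +36.6282)
  i=6: 2.6788·-0.1988 − 3.6167·-3.5883 = +12.4453 (running +49.0735)
  i=7: 3.6167·2.5449 − 3.4890·-0.1988 = +9.8976 (running +58.9712)
Area = |Σ|/2 = |58.9712|/2 = 29.4856

Area at t=0.202: 29.4856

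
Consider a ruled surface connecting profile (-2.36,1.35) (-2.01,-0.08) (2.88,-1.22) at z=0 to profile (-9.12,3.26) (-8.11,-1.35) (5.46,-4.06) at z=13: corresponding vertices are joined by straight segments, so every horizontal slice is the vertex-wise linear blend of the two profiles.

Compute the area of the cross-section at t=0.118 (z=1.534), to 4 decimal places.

Cross-section at t=0.118: each vertex is (1-t)·p0[i] + t·p1[i].
  v1: (1-0.118)·(-2.36,1.35) + 0.118·(-9.12,3.26) = (-3.1577,1.5754)
  v2: (1-0.118)·(-2.01,-0.08) + 0.118·(-8.11,-1.35) = (-2.7298,-0.2299)
  v3: (1-0.118)·(2.88,-1.22) + 0.118·(5.46,-4.06) = (3.1844,-1.5551)
Shoelace sum Σ(x_i·y_{i+1} − x_{i+1}·y_i):
  i=1: -3.1577·-0.2299 − -2.7298·1.5754 = +5.0263 (running +5.0263)
  i=2: -2.7298·-1.5551 − 3.1844·-0.2299 = +4.9771 (running +10.0034)
  i=3: 3.1844·1.5754 − -3.1577·-1.5551 = +0.1061 (running +10.1096)
Area = |Σ|/2 = |10.1096|/2 = 5.0548

Area at t=0.118: 5.0548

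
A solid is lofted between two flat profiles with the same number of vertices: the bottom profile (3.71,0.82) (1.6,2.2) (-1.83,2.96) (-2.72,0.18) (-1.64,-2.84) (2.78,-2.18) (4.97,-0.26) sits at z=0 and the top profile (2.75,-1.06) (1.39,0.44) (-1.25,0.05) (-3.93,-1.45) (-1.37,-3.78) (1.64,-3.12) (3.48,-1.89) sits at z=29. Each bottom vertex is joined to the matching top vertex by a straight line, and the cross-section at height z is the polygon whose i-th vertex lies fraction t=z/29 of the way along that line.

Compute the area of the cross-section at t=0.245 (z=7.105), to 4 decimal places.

Area at t=0.245: 26.4937

Cross-section at t=0.245: each vertex is (1-t)·p0[i] + t·p1[i].
  v1: (1-0.245)·(3.71,0.82) + 0.245·(2.75,-1.06) = (3.4748,0.3594)
  v2: (1-0.245)·(1.6,2.2) + 0.245·(1.39,0.44) = (1.5486,1.7688)
  v3: (1-0.245)·(-1.83,2.96) + 0.245·(-1.25,0.05) = (-1.6879,2.2470)
  v4: (1-0.245)·(-2.72,0.18) + 0.245·(-3.93,-1.45) = (-3.0165,-0.2194)
  v5: (1-0.245)·(-1.64,-2.84) + 0.245·(-1.37,-3.78) = (-1.5738,-3.0703)
  v6: (1-0.245)·(2.78,-2.18) + 0.245·(1.64,-3.12) = (2.5007,-2.4103)
  v7: (1-0.245)·(4.97,-0.26) + 0.245·(3.48,-1.89) = (4.6049,-0.6593)
Shoelace sum Σ(x_i·y_{i+1} − x_{i+1}·y_i):
  i=1: 3.4748·1.7688 − 1.5486·0.3594 = +5.5897 (running +5.5897)
  i=2: 1.5486·2.2470 − -1.6879·1.7688 = +6.4652 (running +12.0549)
  i=3: -1.6879·-0.2194 − -3.0165·2.2470 = +7.1484 (running +19.2033)
  i=4: -3.0165·-3.0703 − -1.5738·-0.2194 = +8.9162 (running +28.1194)
  i=5: -1.5738·-2.4103 − 2.5007·-3.0703 = +11.4713 (running +39.5908)
  i=6: 2.5007·-0.6593 − 4.6049·-2.4103 = +9.4505 (running +49.0413)
  i=7: 4.6049·0.3594 − 3.4748·-0.6593 = +3.9461 (running +52.9874)
Area = |Σ|/2 = |52.9874|/2 = 26.4937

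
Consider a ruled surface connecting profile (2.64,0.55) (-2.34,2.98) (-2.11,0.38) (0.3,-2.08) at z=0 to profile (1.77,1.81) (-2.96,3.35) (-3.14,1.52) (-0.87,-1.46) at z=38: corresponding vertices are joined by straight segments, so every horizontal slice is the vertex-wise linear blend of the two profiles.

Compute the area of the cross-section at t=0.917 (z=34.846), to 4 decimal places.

Cross-section at t=0.917: each vertex is (1-t)·p0[i] + t·p1[i].
  v1: (1-0.917)·(2.64,0.55) + 0.917·(1.77,1.81) = (1.8422,1.7054)
  v2: (1-0.917)·(-2.34,2.98) + 0.917·(-2.96,3.35) = (-2.9085,3.3193)
  v3: (1-0.917)·(-2.11,0.38) + 0.917·(-3.14,1.52) = (-3.0545,1.4254)
  v4: (1-0.917)·(0.3,-2.08) + 0.917·(-0.87,-1.46) = (-0.7729,-1.5115)
Shoelace sum Σ(x_i·y_{i+1} − x_{i+1}·y_i):
  i=1: 1.8422·3.3193 − -2.9085·1.7054 = +11.0751 (running +11.0751)
  i=2: -2.9085·1.4254 − -3.0545·3.3193 = +5.9930 (running +17.0681)
  i=3: -3.0545·-1.5115 − -0.7729·1.4254 = +5.7184 (running +22.7866)
  i=4: -0.7729·1.7054 − 1.8422·-1.5115 = +1.4663 (running +24.2529)
Area = |Σ|/2 = |24.2529|/2 = 12.1264

Area at t=0.917: 12.1264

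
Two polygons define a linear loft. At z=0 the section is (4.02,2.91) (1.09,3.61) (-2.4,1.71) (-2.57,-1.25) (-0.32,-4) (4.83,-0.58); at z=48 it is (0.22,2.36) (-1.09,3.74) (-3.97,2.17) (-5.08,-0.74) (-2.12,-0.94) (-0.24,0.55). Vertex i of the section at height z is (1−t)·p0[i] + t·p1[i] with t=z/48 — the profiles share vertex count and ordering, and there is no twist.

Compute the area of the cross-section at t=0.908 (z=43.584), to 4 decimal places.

Area at t=0.908: 17.0233

Cross-section at t=0.908: each vertex is (1-t)·p0[i] + t·p1[i].
  v1: (1-0.908)·(4.02,2.91) + 0.908·(0.22,2.36) = (0.5696,2.4106)
  v2: (1-0.908)·(1.09,3.61) + 0.908·(-1.09,3.74) = (-0.8894,3.7280)
  v3: (1-0.908)·(-2.4,1.71) + 0.908·(-3.97,2.17) = (-3.8256,2.1277)
  v4: (1-0.908)·(-2.57,-1.25) + 0.908·(-5.08,-0.74) = (-4.8491,-0.7869)
  v5: (1-0.908)·(-0.32,-4) + 0.908·(-2.12,-0.94) = (-1.9544,-1.2215)
  v6: (1-0.908)·(4.83,-0.58) + 0.908·(-0.24,0.55) = (0.2264,0.4460)
Shoelace sum Σ(x_i·y_{i+1} − x_{i+1}·y_i):
  i=1: 0.5696·3.7280 − -0.8894·2.4106 = +4.2676 (running +4.2676)
  i=2: -0.8894·2.1277 − -3.8256·3.7280 = +12.3694 (running +16.6370)
  i=3: -3.8256·-0.7869 − -4.8491·2.1277 = +13.3277 (running +29.9647)
  i=4: -4.8491·-1.2215 − -1.9544·-0.7869 = +4.3853 (running +34.3500)
  i=5: -1.9544·0.4460 − 0.2264·-1.2215 = -0.5951 (running +33.7548)
  i=6: 0.2264·2.4106 − 0.5696·0.4460 = +0.2918 (running +34.0466)
Area = |Σ|/2 = |34.0466|/2 = 17.0233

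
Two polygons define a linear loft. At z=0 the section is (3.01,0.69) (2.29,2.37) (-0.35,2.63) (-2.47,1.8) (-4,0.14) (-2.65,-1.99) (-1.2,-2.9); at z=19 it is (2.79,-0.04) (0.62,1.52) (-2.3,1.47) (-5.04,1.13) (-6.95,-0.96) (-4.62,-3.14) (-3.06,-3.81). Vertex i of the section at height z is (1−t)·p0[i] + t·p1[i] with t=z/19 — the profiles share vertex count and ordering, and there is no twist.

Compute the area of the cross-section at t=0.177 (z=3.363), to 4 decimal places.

Area at t=0.177: 24.6794

Cross-section at t=0.177: each vertex is (1-t)·p0[i] + t·p1[i].
  v1: (1-0.177)·(3.01,0.69) + 0.177·(2.79,-0.04) = (2.9711,0.5608)
  v2: (1-0.177)·(2.29,2.37) + 0.177·(0.62,1.52) = (1.9944,2.2195)
  v3: (1-0.177)·(-0.35,2.63) + 0.177·(-2.3,1.47) = (-0.6951,2.4247)
  v4: (1-0.177)·(-2.47,1.8) + 0.177·(-5.04,1.13) = (-2.9249,1.6814)
  v5: (1-0.177)·(-4,0.14) + 0.177·(-6.95,-0.96) = (-4.5221,-0.0547)
  v6: (1-0.177)·(-2.65,-1.99) + 0.177·(-4.62,-3.14) = (-2.9987,-2.1936)
  v7: (1-0.177)·(-1.2,-2.9) + 0.177·(-3.06,-3.81) = (-1.5292,-3.0611)
Shoelace sum Σ(x_i·y_{i+1} − x_{i+1}·y_i):
  i=1: 2.9711·2.2195 − 1.9944·0.5608 = +5.4760 (running +5.4760)
  i=2: 1.9944·2.4247 − -0.6951·2.2195 = +6.3787 (running +11.8547)
  i=3: -0.6951·1.6814 − -2.9249·2.4247 = +5.9231 (running +17.7778)
  i=4: -2.9249·-0.0547 − -4.5221·1.6814 = +7.7636 (running +25.5414)
  i=5: -4.5221·-2.1936 − -2.9987·-0.0547 = +9.7555 (running +35.2969)
  i=6: -2.9987·-3.0611 − -1.5292·-2.1936 = +5.8248 (running +41.1217)
  i=7: -1.5292·0.5608 − 2.9711·-3.0611 = +8.2371 (running +49.3587)
Area = |Σ|/2 = |49.3587|/2 = 24.6794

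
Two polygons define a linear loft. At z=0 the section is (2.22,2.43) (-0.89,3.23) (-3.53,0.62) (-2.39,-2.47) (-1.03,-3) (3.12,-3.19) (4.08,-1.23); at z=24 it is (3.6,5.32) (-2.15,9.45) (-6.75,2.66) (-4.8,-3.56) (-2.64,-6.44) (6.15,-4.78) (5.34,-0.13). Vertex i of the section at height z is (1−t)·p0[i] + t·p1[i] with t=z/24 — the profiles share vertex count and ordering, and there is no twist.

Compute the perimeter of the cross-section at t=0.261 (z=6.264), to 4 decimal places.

Cross-section at t=0.261: each vertex is (1-t)·p0[i] + t·p1[i].
  v1: (1-0.261)·(2.22,2.43) + 0.261·(3.6,5.32) = (2.5802,3.1843)
  v2: (1-0.261)·(-0.89,3.23) + 0.261·(-2.15,9.45) = (-1.2189,4.8534)
  v3: (1-0.261)·(-3.53,0.62) + 0.261·(-6.75,2.66) = (-4.3704,1.1524)
  v4: (1-0.261)·(-2.39,-2.47) + 0.261·(-4.8,-3.56) = (-3.0190,-2.7545)
  v5: (1-0.261)·(-1.03,-3) + 0.261·(-2.64,-6.44) = (-1.4502,-3.8978)
  v6: (1-0.261)·(3.12,-3.19) + 0.261·(6.15,-4.78) = (3.9108,-3.6050)
  v7: (1-0.261)·(4.08,-1.23) + 0.261·(5.34,-0.13) = (4.4089,-0.9429)
Perimeter = Σ |v_{i+1} − v_i|:
  edge 1→2: √(-3.7990² + 1.6691²) = 4.1495 (running 4.1495)
  edge 2→3: √(-3.1516² + -3.7010²) = 4.8610 (running 9.0106)
  edge 3→4: √(1.3514² + -3.9069²) = 4.1341 (running 13.1446)
  edge 4→5: √(1.5688² + -1.1434²) = 1.9412 (running 15.0859)
  edge 5→6: √(5.3610² + 0.2929²) = 5.3690 (running 20.4549)
  edge 6→7: √(0.4980² + 2.6621²) = 2.7083 (running 23.1632)
  edge 7→1: √(-1.8287² + 4.1272²) = 4.5142 (running 27.6773)
Perimeter = 27.6773

Perimeter at t=0.261: 27.6773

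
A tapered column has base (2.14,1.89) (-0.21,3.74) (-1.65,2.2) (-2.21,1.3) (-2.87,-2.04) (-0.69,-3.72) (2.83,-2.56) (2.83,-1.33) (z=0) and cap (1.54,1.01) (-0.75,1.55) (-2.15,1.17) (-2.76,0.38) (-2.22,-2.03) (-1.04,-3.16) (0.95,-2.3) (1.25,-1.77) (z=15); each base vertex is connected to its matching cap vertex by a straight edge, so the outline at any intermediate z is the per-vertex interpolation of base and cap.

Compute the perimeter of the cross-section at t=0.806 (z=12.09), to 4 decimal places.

Cross-section at t=0.806: each vertex is (1-t)·p0[i] + t·p1[i].
  v1: (1-0.806)·(2.14,1.89) + 0.806·(1.54,1.01) = (1.6564,1.1807)
  v2: (1-0.806)·(-0.21,3.74) + 0.806·(-0.75,1.55) = (-0.6452,1.9749)
  v3: (1-0.806)·(-1.65,2.2) + 0.806·(-2.15,1.17) = (-2.0530,1.3698)
  v4: (1-0.806)·(-2.21,1.3) + 0.806·(-2.76,0.38) = (-2.6533,0.5585)
  v5: (1-0.806)·(-2.87,-2.04) + 0.806·(-2.22,-2.03) = (-2.3461,-2.0319)
  v6: (1-0.806)·(-0.69,-3.72) + 0.806·(-1.04,-3.16) = (-0.9721,-3.2686)
  v7: (1-0.806)·(2.83,-2.56) + 0.806·(0.95,-2.3) = (1.3147,-2.3504)
  v8: (1-0.806)·(2.83,-1.33) + 0.806·(1.25,-1.77) = (1.5565,-1.6846)
Perimeter = Σ |v_{i+1} − v_i|:
  edge 1→2: √(-2.3016² + 0.7941²) = 2.4348 (running 2.4348)
  edge 2→3: √(-1.4078² + -0.6050²) = 1.5323 (running 3.9671)
  edge 3→4: √(-0.6003² + -0.8113²) = 1.0093 (running 4.9763)
  edge 4→5: √(0.3072² + -2.5904²) = 2.6086 (running 7.5849)
  edge 5→6: √(1.3740² + -1.2367²) = 1.8486 (running 9.4335)
  edge 6→7: √(2.2868² + 0.9182²) = 2.4643 (running 11.8978)
  edge 7→8: √(0.2418² + 0.6658²) = 0.7083 (running 12.6061)
  edge 8→1: √(0.0999² + 2.8654²) = 2.8671 (running 15.4732)
Perimeter = 15.4732

Perimeter at t=0.806: 15.4732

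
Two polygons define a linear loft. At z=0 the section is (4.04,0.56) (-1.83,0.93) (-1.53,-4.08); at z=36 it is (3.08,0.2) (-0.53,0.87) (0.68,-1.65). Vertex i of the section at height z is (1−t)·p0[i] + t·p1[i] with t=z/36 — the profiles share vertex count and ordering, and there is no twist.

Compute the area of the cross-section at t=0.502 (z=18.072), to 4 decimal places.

Area at t=0.502: 8.7057

Cross-section at t=0.502: each vertex is (1-t)·p0[i] + t·p1[i].
  v1: (1-0.502)·(4.04,0.56) + 0.502·(3.08,0.2) = (3.5581,0.3793)
  v2: (1-0.502)·(-1.83,0.93) + 0.502·(-0.53,0.87) = (-1.1774,0.8999)
  v3: (1-0.502)·(-1.53,-4.08) + 0.502·(0.68,-1.65) = (-0.4206,-2.8601)
Shoelace sum Σ(x_i·y_{i+1} − x_{i+1}·y_i):
  i=1: 3.5581·0.8999 − -1.1774·0.3793 = +3.6484 (running +3.6484)
  i=2: -1.1774·-2.8601 − -0.4206·0.8999 = +3.7460 (running +7.3944)
  i=3: -0.4206·0.3793 − 3.5581·-2.8601 = +10.0171 (running +17.4115)
Area = |Σ|/2 = |17.4115|/2 = 8.7057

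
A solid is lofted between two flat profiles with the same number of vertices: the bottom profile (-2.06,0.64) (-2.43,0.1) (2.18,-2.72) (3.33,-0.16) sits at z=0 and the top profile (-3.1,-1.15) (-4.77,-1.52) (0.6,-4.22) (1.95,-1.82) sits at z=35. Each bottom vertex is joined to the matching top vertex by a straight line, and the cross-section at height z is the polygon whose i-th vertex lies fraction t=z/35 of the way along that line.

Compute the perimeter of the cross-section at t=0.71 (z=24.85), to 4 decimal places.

Cross-section at t=0.71: each vertex is (1-t)·p0[i] + t·p1[i].
  v1: (1-0.71)·(-2.06,0.64) + 0.71·(-3.1,-1.15) = (-2.7984,-0.6309)
  v2: (1-0.71)·(-2.43,0.1) + 0.71·(-4.77,-1.52) = (-4.0914,-1.0502)
  v3: (1-0.71)·(2.18,-2.72) + 0.71·(0.6,-4.22) = (1.0582,-3.7850)
  v4: (1-0.71)·(3.33,-0.16) + 0.71·(1.95,-1.82) = (2.3502,-1.3386)
Perimeter = Σ |v_{i+1} − v_i|:
  edge 1→2: √(-1.2930² + -0.4193²) = 1.3593 (running 1.3593)
  edge 2→3: √(5.1496² + -2.7348²) = 5.8307 (running 7.1900)
  edge 3→4: √(1.2920² + 2.4464²) = 2.7666 (running 9.9566)
  edge 4→1: √(-5.1486² + 0.7077²) = 5.1970 (running 15.1536)
Perimeter = 15.1536

Perimeter at t=0.71: 15.1536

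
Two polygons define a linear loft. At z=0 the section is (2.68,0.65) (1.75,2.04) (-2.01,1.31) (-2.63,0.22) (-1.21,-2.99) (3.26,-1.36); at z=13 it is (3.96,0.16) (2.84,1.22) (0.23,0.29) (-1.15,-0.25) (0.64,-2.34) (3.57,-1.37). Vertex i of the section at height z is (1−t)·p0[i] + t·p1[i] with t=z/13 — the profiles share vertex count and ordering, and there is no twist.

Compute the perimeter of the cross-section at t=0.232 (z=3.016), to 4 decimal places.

Cross-section at t=0.232: each vertex is (1-t)·p0[i] + t·p1[i].
  v1: (1-0.232)·(2.68,0.65) + 0.232·(3.96,0.16) = (2.9770,0.5363)
  v2: (1-0.232)·(1.75,2.04) + 0.232·(2.84,1.22) = (2.0029,1.8498)
  v3: (1-0.232)·(-2.01,1.31) + 0.232·(0.23,0.29) = (-1.4903,1.0734)
  v4: (1-0.232)·(-2.63,0.22) + 0.232·(-1.15,-0.25) = (-2.2866,0.1110)
  v5: (1-0.232)·(-1.21,-2.99) + 0.232·(0.64,-2.34) = (-0.7808,-2.8392)
  v6: (1-0.232)·(3.26,-1.36) + 0.232·(3.57,-1.37) = (3.3319,-1.3623)
Perimeter = Σ |v_{i+1} − v_i|:
  edge 1→2: √(-0.9741² + 1.3134²) = 1.6352 (running 1.6352)
  edge 2→3: √(-3.4932² + -0.7764²) = 3.5784 (running 5.2137)
  edge 3→4: √(-0.7963² + -0.9624²) = 1.2491 (running 6.4628)
  edge 4→5: √(1.5058² + -2.9502²) = 3.3122 (running 9.7751)
  edge 5→6: √(4.1127² + 1.4769²) = 4.3699 (running 14.1449)
  edge 6→1: √(-0.3550² + 1.8986²) = 1.9315 (running 16.0764)
Perimeter = 16.0764

Perimeter at t=0.232: 16.0764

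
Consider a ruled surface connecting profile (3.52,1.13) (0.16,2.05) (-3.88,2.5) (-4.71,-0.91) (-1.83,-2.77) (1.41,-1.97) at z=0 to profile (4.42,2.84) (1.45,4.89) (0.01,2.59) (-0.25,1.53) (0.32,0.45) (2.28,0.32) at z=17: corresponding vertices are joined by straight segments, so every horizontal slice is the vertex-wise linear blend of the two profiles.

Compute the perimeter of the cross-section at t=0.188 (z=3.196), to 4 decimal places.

Cross-section at t=0.188: each vertex is (1-t)·p0[i] + t·p1[i].
  v1: (1-0.188)·(3.52,1.13) + 0.188·(4.42,2.84) = (3.6892,1.4515)
  v2: (1-0.188)·(0.16,2.05) + 0.188·(1.45,4.89) = (0.4025,2.5839)
  v3: (1-0.188)·(-3.88,2.5) + 0.188·(0.01,2.59) = (-3.1487,2.5169)
  v4: (1-0.188)·(-4.71,-0.91) + 0.188·(-0.25,1.53) = (-3.8715,-0.4513)
  v5: (1-0.188)·(-1.83,-2.77) + 0.188·(0.32,0.45) = (-1.4258,-2.1646)
  v6: (1-0.188)·(1.41,-1.97) + 0.188·(2.28,0.32) = (1.5736,-1.5395)
Perimeter = Σ |v_{i+1} − v_i|:
  edge 1→2: √(-3.2867² + 1.1324²) = 3.4763 (running 3.4763)
  edge 2→3: √(-3.5512² + -0.0670²) = 3.5518 (running 7.0281)
  edge 3→4: √(-0.7228² + -2.9682²) = 3.0549 (running 10.0831)
  edge 4→5: √(2.4457² + -1.7134²) = 2.9862 (running 13.0692)
  edge 5→6: √(2.9994² + 0.6252²) = 3.0638 (running 16.1331)
  edge 6→1: √(2.1156² + 2.9910²) = 3.6636 (running 19.7966)
Perimeter = 19.7966

Perimeter at t=0.188: 19.7966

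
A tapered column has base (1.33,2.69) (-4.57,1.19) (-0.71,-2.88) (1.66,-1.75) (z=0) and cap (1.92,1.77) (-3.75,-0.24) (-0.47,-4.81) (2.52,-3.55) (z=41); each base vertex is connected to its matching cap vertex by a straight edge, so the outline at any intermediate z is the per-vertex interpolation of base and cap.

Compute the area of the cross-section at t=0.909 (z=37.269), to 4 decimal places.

Cross-section at t=0.909: each vertex is (1-t)·p0[i] + t·p1[i].
  v1: (1-0.909)·(1.33,2.69) + 0.909·(1.92,1.77) = (1.8663,1.8537)
  v2: (1-0.909)·(-4.57,1.19) + 0.909·(-3.75,-0.24) = (-3.8246,-0.1099)
  v3: (1-0.909)·(-0.71,-2.88) + 0.909·(-0.47,-4.81) = (-0.4918,-4.6344)
  v4: (1-0.909)·(1.66,-1.75) + 0.909·(2.52,-3.55) = (2.4417,-3.3862)
Shoelace sum Σ(x_i·y_{i+1} − x_{i+1}·y_i):
  i=1: 1.8663·-0.1099 − -3.8246·1.8537 = +6.8847 (running +6.8847)
  i=2: -3.8246·-4.6344 − -0.4918·-0.1099 = +17.6707 (running +24.5554)
  i=3: -0.4918·-3.3862 − 2.4417·-4.6344 = +12.9814 (running +37.5368)
  i=4: 2.4417·1.8537 − 1.8663·-3.3862 = +10.8460 (running +48.3828)
Area = |Σ|/2 = |48.3828|/2 = 24.1914

Area at t=0.909: 24.1914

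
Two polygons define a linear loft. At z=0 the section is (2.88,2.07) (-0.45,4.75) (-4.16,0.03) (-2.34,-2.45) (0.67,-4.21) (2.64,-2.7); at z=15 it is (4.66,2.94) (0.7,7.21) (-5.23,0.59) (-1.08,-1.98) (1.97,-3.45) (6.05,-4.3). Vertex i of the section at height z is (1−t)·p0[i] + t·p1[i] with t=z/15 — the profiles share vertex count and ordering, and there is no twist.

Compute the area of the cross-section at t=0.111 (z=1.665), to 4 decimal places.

Area at t=0.111: 42.3090

Cross-section at t=0.111: each vertex is (1-t)·p0[i] + t·p1[i].
  v1: (1-0.111)·(2.88,2.07) + 0.111·(4.66,2.94) = (3.0776,2.1666)
  v2: (1-0.111)·(-0.45,4.75) + 0.111·(0.7,7.21) = (-0.3224,5.0231)
  v3: (1-0.111)·(-4.16,0.03) + 0.111·(-5.23,0.59) = (-4.2788,0.0922)
  v4: (1-0.111)·(-2.34,-2.45) + 0.111·(-1.08,-1.98) = (-2.2001,-2.3978)
  v5: (1-0.111)·(0.67,-4.21) + 0.111·(1.97,-3.45) = (0.8143,-4.1256)
  v6: (1-0.111)·(2.64,-2.7) + 0.111·(6.05,-4.3) = (3.0185,-2.8776)
Shoelace sum Σ(x_i·y_{i+1} − x_{i+1}·y_i):
  i=1: 3.0776·5.0231 − -0.3224·2.1666 = +16.1573 (running +16.1573)
  i=2: -0.3224·0.0922 − -4.2788·5.0231 = +21.4628 (running +37.6201)
  i=3: -4.2788·-2.3978 − -2.2001·0.0922 = +10.4625 (running +48.0826)
  i=4: -2.2001·-4.1256 − 0.8143·-2.3978 = +11.0295 (running +59.1121)
  i=5: 0.8143·-2.8776 − 3.0185·-4.1256 = +10.1101 (running +69.2222)
  i=6: 3.0185·2.1666 − 3.0776·-2.8776 = +15.3959 (running +84.6181)
Area = |Σ|/2 = |84.6181|/2 = 42.3090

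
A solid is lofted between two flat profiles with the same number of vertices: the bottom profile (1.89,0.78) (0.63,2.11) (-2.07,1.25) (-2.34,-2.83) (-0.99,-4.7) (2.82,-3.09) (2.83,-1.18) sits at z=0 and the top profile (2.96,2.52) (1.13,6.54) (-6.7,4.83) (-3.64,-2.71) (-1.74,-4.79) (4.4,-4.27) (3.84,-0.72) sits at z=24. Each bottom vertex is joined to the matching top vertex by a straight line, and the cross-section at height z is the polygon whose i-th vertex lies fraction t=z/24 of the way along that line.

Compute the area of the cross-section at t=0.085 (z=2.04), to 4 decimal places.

Area at t=0.085: 29.4801

Cross-section at t=0.085: each vertex is (1-t)·p0[i] + t·p1[i].
  v1: (1-0.085)·(1.89,0.78) + 0.085·(2.96,2.52) = (1.9809,0.9279)
  v2: (1-0.085)·(0.63,2.11) + 0.085·(1.13,6.54) = (0.6725,2.4866)
  v3: (1-0.085)·(-2.07,1.25) + 0.085·(-6.7,4.83) = (-2.4636,1.5543)
  v4: (1-0.085)·(-2.34,-2.83) + 0.085·(-3.64,-2.71) = (-2.4505,-2.8198)
  v5: (1-0.085)·(-0.99,-4.7) + 0.085·(-1.74,-4.79) = (-1.0537,-4.7077)
  v6: (1-0.085)·(2.82,-3.09) + 0.085·(4.4,-4.27) = (2.9543,-3.1903)
  v7: (1-0.085)·(2.83,-1.18) + 0.085·(3.84,-0.72) = (2.9159,-1.1409)
Shoelace sum Σ(x_i·y_{i+1} − x_{i+1}·y_i):
  i=1: 1.9809·2.4866 − 0.6725·0.9279 = +4.3017 (running +4.3017)
  i=2: 0.6725·1.5543 − -2.4636·2.4866 = +7.1710 (running +11.4727)
  i=3: -2.4636·-2.8198 − -2.4505·1.5543 = +10.7555 (running +22.2283)
  i=4: -2.4505·-4.7077 − -1.0537·-2.8198 = +8.5647 (running +30.7930)
  i=5: -1.0537·-3.1903 − 2.9543·-4.7077 = +17.2696 (running +48.0626)
  i=6: 2.9543·-1.1409 − 2.9159·-3.1903 = +5.9319 (running +53.9945)
  i=7: 2.9159·0.9279 − 1.9809·-1.1409 = +4.9657 (running +58.9601)
Area = |Σ|/2 = |58.9601|/2 = 29.4801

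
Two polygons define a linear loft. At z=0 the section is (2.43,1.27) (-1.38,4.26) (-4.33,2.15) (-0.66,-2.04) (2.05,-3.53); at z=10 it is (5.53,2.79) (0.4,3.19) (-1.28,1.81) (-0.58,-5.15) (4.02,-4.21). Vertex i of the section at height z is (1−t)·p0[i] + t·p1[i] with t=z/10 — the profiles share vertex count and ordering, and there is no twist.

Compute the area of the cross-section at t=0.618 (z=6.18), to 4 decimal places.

Area at t=0.618: 37.5647

Cross-section at t=0.618: each vertex is (1-t)·p0[i] + t·p1[i].
  v1: (1-0.618)·(2.43,1.27) + 0.618·(5.53,2.79) = (4.3458,2.2094)
  v2: (1-0.618)·(-1.38,4.26) + 0.618·(0.4,3.19) = (-0.2800,3.5987)
  v3: (1-0.618)·(-4.33,2.15) + 0.618·(-1.28,1.81) = (-2.4451,1.9399)
  v4: (1-0.618)·(-0.66,-2.04) + 0.618·(-0.58,-5.15) = (-0.6106,-3.9620)
  v5: (1-0.618)·(2.05,-3.53) + 0.618·(4.02,-4.21) = (3.2675,-3.9502)
Shoelace sum Σ(x_i·y_{i+1} − x_{i+1}·y_i):
  i=1: 4.3458·3.5987 − -0.2800·2.2094 = +16.2579 (running +16.2579)
  i=2: -0.2800·1.9399 − -2.4451·3.5987 = +8.2562 (running +24.5141)
  i=3: -2.4451·-3.9620 − -0.6106·1.9399 = +10.8719 (running +35.3860)
  i=4: -0.6106·-3.9502 − 3.2675·-3.9620 = +15.3575 (running +50.7434)
  i=5: 3.2675·2.2094 − 4.3458·-3.9502 = +24.3859 (running +75.1294)
Area = |Σ|/2 = |75.1294|/2 = 37.5647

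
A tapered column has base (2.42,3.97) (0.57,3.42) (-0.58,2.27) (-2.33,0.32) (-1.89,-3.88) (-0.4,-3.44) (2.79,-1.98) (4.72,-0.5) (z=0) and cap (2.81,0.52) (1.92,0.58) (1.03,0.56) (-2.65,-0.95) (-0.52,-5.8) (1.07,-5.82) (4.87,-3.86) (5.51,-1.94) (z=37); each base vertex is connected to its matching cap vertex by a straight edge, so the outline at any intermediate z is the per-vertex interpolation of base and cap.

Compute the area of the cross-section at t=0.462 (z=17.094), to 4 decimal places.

Cross-section at t=0.462: each vertex is (1-t)·p0[i] + t·p1[i].
  v1: (1-0.462)·(2.42,3.97) + 0.462·(2.81,0.52) = (2.6002,2.3761)
  v2: (1-0.462)·(0.57,3.42) + 0.462·(1.92,0.58) = (1.1937,2.1079)
  v3: (1-0.462)·(-0.58,2.27) + 0.462·(1.03,0.56) = (0.1638,1.4800)
  v4: (1-0.462)·(-2.33,0.32) + 0.462·(-2.65,-0.95) = (-2.4778,-0.2667)
  v5: (1-0.462)·(-1.89,-3.88) + 0.462·(-0.52,-5.8) = (-1.2571,-4.7670)
  v6: (1-0.462)·(-0.4,-3.44) + 0.462·(1.07,-5.82) = (0.2791,-4.5396)
  v7: (1-0.462)·(2.79,-1.98) + 0.462·(4.87,-3.86) = (3.7510,-2.8486)
  v8: (1-0.462)·(4.72,-0.5) + 0.462·(5.51,-1.94) = (5.0850,-1.1653)
Shoelace sum Σ(x_i·y_{i+1} − x_{i+1}·y_i):
  i=1: 2.6002·2.1079 − 1.1937·2.3761 = +2.6446 (running +2.6446)
  i=2: 1.1937·1.4800 − 0.1638·2.1079 = +1.4213 (running +4.0660)
  i=3: 0.1638·-0.2667 − -2.4778·1.4800 = +3.6235 (running +7.6894)
  i=4: -2.4778·-4.7670 − -1.2571·-0.2667 = +11.4767 (running +19.1661)
  i=5: -1.2571·-4.5396 − 0.2791·-4.7670 = +7.0372 (running +26.2032)
  i=6: 0.2791·-2.8486 − 3.7510·-4.5396 = +16.2326 (running +42.4358)
  i=7: 3.7510·-1.1653 − 5.0850·-2.8486 = +10.1140 (running +52.5497)
  i=8: 5.0850·2.3761 − 2.6002·-1.1653 = +15.1124 (running +67.6621)
Area = |Σ|/2 = |67.6621|/2 = 33.8311

Area at t=0.462: 33.8311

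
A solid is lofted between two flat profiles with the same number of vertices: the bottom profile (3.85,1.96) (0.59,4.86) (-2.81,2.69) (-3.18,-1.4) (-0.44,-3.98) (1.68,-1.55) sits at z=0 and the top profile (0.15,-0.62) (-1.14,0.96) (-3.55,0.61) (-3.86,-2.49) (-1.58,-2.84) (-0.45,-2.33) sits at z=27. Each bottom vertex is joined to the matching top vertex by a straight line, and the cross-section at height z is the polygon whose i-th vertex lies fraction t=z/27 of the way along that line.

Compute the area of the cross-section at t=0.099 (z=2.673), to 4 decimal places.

Area at t=0.099: 33.8520

Cross-section at t=0.099: each vertex is (1-t)·p0[i] + t·p1[i].
  v1: (1-0.099)·(3.85,1.96) + 0.099·(0.15,-0.62) = (3.4837,1.7046)
  v2: (1-0.099)·(0.59,4.86) + 0.099·(-1.14,0.96) = (0.4187,4.4739)
  v3: (1-0.099)·(-2.81,2.69) + 0.099·(-3.55,0.61) = (-2.8833,2.4841)
  v4: (1-0.099)·(-3.18,-1.4) + 0.099·(-3.86,-2.49) = (-3.2473,-1.5079)
  v5: (1-0.099)·(-0.44,-3.98) + 0.099·(-1.58,-2.84) = (-0.5529,-3.8671)
  v6: (1-0.099)·(1.68,-1.55) + 0.099·(-0.45,-2.33) = (1.4691,-1.6272)
Shoelace sum Σ(x_i·y_{i+1} − x_{i+1}·y_i):
  i=1: 3.4837·4.4739 − 0.4187·1.7046 = +14.8720 (running +14.8720)
  i=2: 0.4187·2.4841 − -2.8833·4.4739 = +13.9396 (running +28.8115)
  i=3: -2.8833·-1.5079 − -3.2473·2.4841 = +12.4143 (running +41.2258)
  i=4: -3.2473·-3.8671 − -0.5529·-1.5079 = +11.7242 (running +52.9500)
  i=5: -0.5529·-1.6272 − 1.4691·-3.8671 = +6.5810 (running +59.5310)
  i=6: 1.4691·1.7046 − 3.4837·-1.6272 = +8.1730 (running +67.7040)
Area = |Σ|/2 = |67.7040|/2 = 33.8520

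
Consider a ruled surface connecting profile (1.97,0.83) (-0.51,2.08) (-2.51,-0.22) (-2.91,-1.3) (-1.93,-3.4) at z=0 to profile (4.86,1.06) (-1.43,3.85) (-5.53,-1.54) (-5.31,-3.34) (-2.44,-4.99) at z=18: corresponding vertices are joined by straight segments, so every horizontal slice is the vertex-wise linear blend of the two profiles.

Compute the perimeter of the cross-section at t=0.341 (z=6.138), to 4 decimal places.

Perimeter at t=0.341: 19.3742

Cross-section at t=0.341: each vertex is (1-t)·p0[i] + t·p1[i].
  v1: (1-0.341)·(1.97,0.83) + 0.341·(4.86,1.06) = (2.9555,0.9084)
  v2: (1-0.341)·(-0.51,2.08) + 0.341·(-1.43,3.85) = (-0.8237,2.6836)
  v3: (1-0.341)·(-2.51,-0.22) + 0.341·(-5.53,-1.54) = (-3.5398,-0.6701)
  v4: (1-0.341)·(-2.91,-1.3) + 0.341·(-5.31,-3.34) = (-3.7284,-1.9956)
  v5: (1-0.341)·(-1.93,-3.4) + 0.341·(-2.44,-4.99) = (-2.1039,-3.9422)
Perimeter = Σ |v_{i+1} − v_i|:
  edge 1→2: √(-3.7792² + 1.7751²) = 4.1754 (running 4.1754)
  edge 2→3: √(-2.7161² + -3.3537²) = 4.3156 (running 8.4910)
  edge 3→4: √(-0.1886² + -1.3255²) = 1.3389 (running 9.8298)
  edge 4→5: √(1.6245² + -1.9466²) = 2.5354 (running 12.3652)
  edge 5→1: √(5.0594² + 4.8506²) = 7.0090 (running 19.3742)
Perimeter = 19.3742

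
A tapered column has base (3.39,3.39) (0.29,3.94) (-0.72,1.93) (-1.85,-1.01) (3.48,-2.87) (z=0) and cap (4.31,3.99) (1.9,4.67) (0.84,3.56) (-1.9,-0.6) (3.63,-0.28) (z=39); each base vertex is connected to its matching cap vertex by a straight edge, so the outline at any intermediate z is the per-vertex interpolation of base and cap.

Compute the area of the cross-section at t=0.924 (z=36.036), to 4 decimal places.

Area at t=0.924: 20.4383

Cross-section at t=0.924: each vertex is (1-t)·p0[i] + t·p1[i].
  v1: (1-0.924)·(3.39,3.39) + 0.924·(4.31,3.99) = (4.2401,3.9444)
  v2: (1-0.924)·(0.29,3.94) + 0.924·(1.9,4.67) = (1.7776,4.6145)
  v3: (1-0.924)·(-0.72,1.93) + 0.924·(0.84,3.56) = (0.7214,3.4361)
  v4: (1-0.924)·(-1.85,-1.01) + 0.924·(-1.9,-0.6) = (-1.8962,-0.6312)
  v5: (1-0.924)·(3.48,-2.87) + 0.924·(3.63,-0.28) = (3.6186,-0.4768)
Shoelace sum Σ(x_i·y_{i+1} − x_{i+1}·y_i):
  i=1: 4.2401·4.6145 − 1.7776·3.9444 = +12.5542 (running +12.5542)
  i=2: 1.7776·3.4361 − 0.7214·4.6145 = +2.7791 (running +15.3333)
  i=3: 0.7214·-0.6312 − -1.8962·3.4361 = +6.0602 (running +21.3935)
  i=4: -1.8962·-0.4768 − 3.6186·-0.6312 = +3.1881 (running +24.5816)
  i=5: 3.6186·3.9444 − 4.2401·-0.4768 = +16.2950 (running +40.8767)
Area = |Σ|/2 = |40.8767|/2 = 20.4383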